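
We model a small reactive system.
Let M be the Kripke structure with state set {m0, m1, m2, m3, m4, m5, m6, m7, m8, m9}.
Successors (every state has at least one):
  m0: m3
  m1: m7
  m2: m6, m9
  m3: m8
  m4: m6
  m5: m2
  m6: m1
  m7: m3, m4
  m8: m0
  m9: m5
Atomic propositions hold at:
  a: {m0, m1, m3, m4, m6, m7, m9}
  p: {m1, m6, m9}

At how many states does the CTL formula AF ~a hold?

Sat(~a) = {m2, m5, m8}
AF ~a: least fixpoint, start Z0 = {m2, m5, m8}, add states with every successor in Z. Z1 = {m2, m3, m5, m8, m9}; Z2 = {m0, m2, m3, m5, m8, m9}; fixed.
Sat(AF ~a) = {m0, m2, m3, m5, m8, m9}
|Sat(AF ~a)| = |{m0, m2, m3, m5, m8, m9}| = 6.

6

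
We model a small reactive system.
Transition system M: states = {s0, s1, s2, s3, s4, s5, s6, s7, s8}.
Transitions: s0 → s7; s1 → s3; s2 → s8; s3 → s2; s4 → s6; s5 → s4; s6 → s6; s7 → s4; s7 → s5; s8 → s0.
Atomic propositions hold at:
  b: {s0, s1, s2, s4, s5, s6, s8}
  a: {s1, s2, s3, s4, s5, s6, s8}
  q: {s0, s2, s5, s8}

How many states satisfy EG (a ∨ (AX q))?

3

Sat(AX q) = {s : every successor in {s0, s2, s5, s8}} = {s2, s3, s8}
Sat(a ∨ (AX q)) = {s1, s2, s3, s4, s5, s6, s8}
EG (a ∨ (AX q)): greatest fixpoint, start Z0 = {s1, s2, s3, s4, s5, s6, s8}, keep only states in Sat with some successor in Z. Z1 = {s1, s2, s3, s4, s5, s6}; Z2 = {s1, s3, s4, s5, s6}; Z3 = {s1, s4, s5, s6}; Z4 = {s4, s5, s6}; fixed.
Sat(EG (a ∨ (AX q))) = {s4, s5, s6}
|Sat(EG (a ∨ (AX q)))| = |{s4, s5, s6}| = 3.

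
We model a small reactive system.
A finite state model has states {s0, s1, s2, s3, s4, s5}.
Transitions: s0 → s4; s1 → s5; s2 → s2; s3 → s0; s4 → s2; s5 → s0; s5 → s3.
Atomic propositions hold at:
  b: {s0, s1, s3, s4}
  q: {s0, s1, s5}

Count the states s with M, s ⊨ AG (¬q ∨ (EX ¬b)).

Sat(¬q) = {s2, s3, s4}
Sat(¬b) = {s2, s5}
Sat(EX ¬b) = {s : some successor in {s2, s5}} = {s1, s2, s4}
Sat(¬q ∨ (EX ¬b)) = {s1, s2, s3, s4}
AG (¬q ∨ (EX ¬b)): greatest fixpoint, start Z0 = {s1, s2, s3, s4}, keep only states in Sat with every successor in Z. Z1 = {s2, s4}; fixed.
Sat(AG (¬q ∨ (EX ¬b))) = {s2, s4}
|Sat(AG (¬q ∨ (EX ¬b)))| = |{s2, s4}| = 2.

2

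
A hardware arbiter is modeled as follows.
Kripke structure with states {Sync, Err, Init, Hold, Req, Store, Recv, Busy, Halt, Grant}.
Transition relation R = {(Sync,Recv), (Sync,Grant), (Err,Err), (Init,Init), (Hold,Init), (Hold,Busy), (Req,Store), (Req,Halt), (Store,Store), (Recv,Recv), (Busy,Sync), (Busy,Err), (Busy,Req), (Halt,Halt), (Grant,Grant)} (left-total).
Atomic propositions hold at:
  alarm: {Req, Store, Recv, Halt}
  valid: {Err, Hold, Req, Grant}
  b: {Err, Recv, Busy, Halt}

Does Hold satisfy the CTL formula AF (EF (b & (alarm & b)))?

Yes

Sat(alarm & b) = {Recv, Halt}
Sat(b & (alarm & b)) = {Recv, Halt}
EF (b & (alarm & b)): least fixpoint, start Z0 = {Recv, Halt}, add states with some successor in Z. Z1 = {Sync, Req, Recv, Halt}; Z2 = {Sync, Req, Recv, Busy, Halt}; Z3 = {Sync, Hold, Req, Recv, Busy, Halt}; fixed.
Sat(EF (b & (alarm & b))) = {Sync, Hold, Req, Recv, Busy, Halt}
AF (EF (b & (alarm & b))): least fixpoint, start Z0 = {Sync, Hold, Req, Recv, Busy, Halt}, add states with every successor in Z. Already a fixed point.
Sat(AF (EF (b & (alarm & b)))) = {Sync, Hold, Req, Recv, Busy, Halt}
Hold ∈ Sat(AF (EF (b & (alarm & b)))) = {Sync, Hold, Req, Recv, Busy, Halt}, so the formula holds at Hold.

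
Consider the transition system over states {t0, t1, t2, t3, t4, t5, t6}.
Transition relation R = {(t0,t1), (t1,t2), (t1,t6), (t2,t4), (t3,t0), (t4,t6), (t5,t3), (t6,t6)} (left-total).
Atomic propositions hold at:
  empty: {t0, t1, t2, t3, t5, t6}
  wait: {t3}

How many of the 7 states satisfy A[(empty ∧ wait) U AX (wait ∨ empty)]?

6

Sat(empty ∧ wait) = {t3}
Sat(wait ∨ empty) = {t0, t1, t2, t3, t5, t6}
Sat(AX (wait ∨ empty)) = {s : every successor in {t0, t1, t2, t3, t5, t6}} = {t0, t1, t3, t4, t5, t6}
A[(empty ∧ wait) U AX (wait ∨ empty)]: least fixpoint, start Z0 = Sat(AX (wait ∨ empty)) = {t0, t1, t3, t4, t5, t6}, add states in Sat(empty ∧ wait) with every successor in Z. Already a fixed point.
Sat(A[(empty ∧ wait) U AX (wait ∨ empty)]) = {t0, t1, t3, t4, t5, t6}
|Sat(A[(empty ∧ wait) U AX (wait ∨ empty)])| = |{t0, t1, t3, t4, t5, t6}| = 6.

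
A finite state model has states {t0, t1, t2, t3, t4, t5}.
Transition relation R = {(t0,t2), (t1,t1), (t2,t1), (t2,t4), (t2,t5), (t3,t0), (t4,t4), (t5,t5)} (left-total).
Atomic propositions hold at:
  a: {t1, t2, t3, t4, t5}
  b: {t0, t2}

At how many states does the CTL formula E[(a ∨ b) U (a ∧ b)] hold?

Sat(a ∨ b) = {t0, t1, t2, t3, t4, t5}
Sat(a ∧ b) = {t2}
E[(a ∨ b) U (a ∧ b)]: least fixpoint, start Z0 = Sat((a ∧ b)) = {t2}, add states in Sat(a ∨ b) with some successor in Z. Z1 = {t0, t2}; Z2 = {t0, t2, t3}; fixed.
Sat(E[(a ∨ b) U (a ∧ b)]) = {t0, t2, t3}
|Sat(E[(a ∨ b) U (a ∧ b)])| = |{t0, t2, t3}| = 3.

3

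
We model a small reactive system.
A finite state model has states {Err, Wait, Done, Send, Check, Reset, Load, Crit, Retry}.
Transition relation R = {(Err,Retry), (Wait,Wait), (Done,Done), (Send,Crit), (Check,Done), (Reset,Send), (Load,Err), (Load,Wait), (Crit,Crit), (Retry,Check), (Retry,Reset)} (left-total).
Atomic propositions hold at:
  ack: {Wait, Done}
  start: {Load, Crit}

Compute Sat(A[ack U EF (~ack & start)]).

{Err, Send, Reset, Load, Crit, Retry}

Sat(~ack) = {Err, Send, Check, Reset, Load, Crit, Retry}
Sat(~ack & start) = {Load, Crit}
EF (~ack & start): least fixpoint, start Z0 = {Load, Crit}, add states with some successor in Z. Z1 = {Send, Load, Crit}; Z2 = {Send, Reset, Load, Crit}; Z3 = {Send, Reset, Load, Crit, Retry}; Z4 = {Err, Send, Reset, Load, Crit, Retry}; fixed.
Sat(EF (~ack & start)) = {Err, Send, Reset, Load, Crit, Retry}
A[ack U EF (~ack & start)]: least fixpoint, start Z0 = Sat(EF (~ack & start)) = {Err, Send, Reset, Load, Crit, Retry}, add states in Sat(ack) with every successor in Z. Already a fixed point.
Sat(A[ack U EF (~ack & start)]) = {Err, Send, Reset, Load, Crit, Retry}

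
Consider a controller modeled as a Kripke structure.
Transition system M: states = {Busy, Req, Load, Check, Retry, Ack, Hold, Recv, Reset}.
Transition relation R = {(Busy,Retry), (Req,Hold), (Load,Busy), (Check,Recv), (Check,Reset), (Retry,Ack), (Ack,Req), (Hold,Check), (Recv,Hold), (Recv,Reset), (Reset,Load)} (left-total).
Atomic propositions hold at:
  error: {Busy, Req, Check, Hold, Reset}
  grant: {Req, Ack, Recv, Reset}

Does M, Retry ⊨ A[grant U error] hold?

No

A[grant U error]: least fixpoint, start Z0 = Sat(error) = {Busy, Req, Check, Hold, Reset}, add states in Sat(grant) with every successor in Z. Z1 = {Busy, Req, Check, Ack, Hold, Recv, Reset}; fixed.
Sat(A[grant U error]) = {Busy, Req, Check, Ack, Hold, Recv, Reset}
Retry ∉ Sat(A[grant U error]) = {Busy, Req, Check, Ack, Hold, Recv, Reset}, so the formula does not hold at Retry.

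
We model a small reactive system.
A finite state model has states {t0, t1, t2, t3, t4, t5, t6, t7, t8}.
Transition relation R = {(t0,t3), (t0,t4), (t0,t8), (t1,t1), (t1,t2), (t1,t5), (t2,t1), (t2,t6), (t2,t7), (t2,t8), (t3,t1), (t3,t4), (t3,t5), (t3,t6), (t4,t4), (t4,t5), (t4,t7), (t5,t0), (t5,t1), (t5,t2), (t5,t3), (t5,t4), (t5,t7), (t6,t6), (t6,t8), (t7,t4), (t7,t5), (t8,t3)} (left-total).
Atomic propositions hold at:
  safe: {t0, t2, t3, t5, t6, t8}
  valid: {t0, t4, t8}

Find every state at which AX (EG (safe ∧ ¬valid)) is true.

Sat(¬valid) = {t1, t2, t3, t5, t6, t7}
Sat(safe ∧ ¬valid) = {t2, t3, t5, t6}
EG (safe ∧ ¬valid): greatest fixpoint, start Z0 = {t2, t3, t5, t6}, keep only states in Sat with some successor in Z. Already a fixed point.
Sat(EG (safe ∧ ¬valid)) = {t2, t3, t5, t6}
Sat(AX (EG (safe ∧ ¬valid))) = {s : every successor in {t2, t3, t5, t6}} = {t8}

{t8}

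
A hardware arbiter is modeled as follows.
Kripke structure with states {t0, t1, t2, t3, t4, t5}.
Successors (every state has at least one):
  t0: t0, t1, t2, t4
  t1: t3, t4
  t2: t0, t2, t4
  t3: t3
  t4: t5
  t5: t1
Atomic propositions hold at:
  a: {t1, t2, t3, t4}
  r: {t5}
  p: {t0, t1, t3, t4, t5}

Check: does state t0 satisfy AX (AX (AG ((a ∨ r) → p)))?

Sat(a ∨ r) = {t1, t2, t3, t4, t5}
Sat((a ∨ r) → p) = {t0, t1, t3, t4, t5}
AG ((a ∨ r) → p): greatest fixpoint, start Z0 = {t0, t1, t3, t4, t5}, keep only states in Sat with every successor in Z. Z1 = {t1, t3, t4, t5}; fixed.
Sat(AG ((a ∨ r) → p)) = {t1, t3, t4, t5}
Sat(AX (AG ((a ∨ r) → p))) = {s : every successor in {t1, t3, t4, t5}} = {t1, t3, t4, t5}
Sat(AX (AX (AG ((a ∨ r) → p)))) = {s : every successor in {t1, t3, t4, t5}} = {t1, t3, t4, t5}
t0 ∉ Sat(AX (AX (AG ((a ∨ r) → p)))) = {t1, t3, t4, t5}, so the formula does not hold at t0.

No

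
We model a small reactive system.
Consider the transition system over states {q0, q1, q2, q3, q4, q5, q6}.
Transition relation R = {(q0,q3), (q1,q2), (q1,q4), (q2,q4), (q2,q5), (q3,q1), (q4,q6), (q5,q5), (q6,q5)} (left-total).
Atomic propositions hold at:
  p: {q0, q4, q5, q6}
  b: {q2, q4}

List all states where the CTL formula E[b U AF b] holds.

AF b: least fixpoint, start Z0 = {q2, q4}, add states with every successor in Z. Z1 = {q1, q2, q4}; Z2 = {q1, q2, q3, q4}; Z3 = {q0, q1, q2, q3, q4}; fixed.
Sat(AF b) = {q0, q1, q2, q3, q4}
E[b U AF b]: least fixpoint, start Z0 = Sat(AF b) = {q0, q1, q2, q3, q4}, add states in Sat(b) with some successor in Z. Already a fixed point.
Sat(E[b U AF b]) = {q0, q1, q2, q3, q4}

{q0, q1, q2, q3, q4}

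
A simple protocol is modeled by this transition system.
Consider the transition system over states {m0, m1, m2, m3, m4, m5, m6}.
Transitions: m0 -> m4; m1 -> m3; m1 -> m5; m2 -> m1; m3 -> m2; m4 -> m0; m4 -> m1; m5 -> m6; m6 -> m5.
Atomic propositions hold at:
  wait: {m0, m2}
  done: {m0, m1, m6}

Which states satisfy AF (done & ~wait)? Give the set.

{m1, m2, m3, m5, m6}

Sat(~wait) = {m1, m3, m4, m5, m6}
Sat(done & ~wait) = {m1, m6}
AF (done & ~wait): least fixpoint, start Z0 = {m1, m6}, add states with every successor in Z. Z1 = {m1, m2, m5, m6}; Z2 = {m1, m2, m3, m5, m6}; fixed.
Sat(AF (done & ~wait)) = {m1, m2, m3, m5, m6}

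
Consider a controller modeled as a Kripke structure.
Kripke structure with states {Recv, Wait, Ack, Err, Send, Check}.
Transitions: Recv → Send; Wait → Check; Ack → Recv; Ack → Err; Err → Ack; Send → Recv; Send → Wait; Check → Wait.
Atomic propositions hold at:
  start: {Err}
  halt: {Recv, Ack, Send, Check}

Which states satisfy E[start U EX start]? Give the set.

Sat(EX start) = {s : some successor in {Err}} = {Ack}
E[start U EX start]: least fixpoint, start Z0 = Sat(EX start) = {Ack}, add states in Sat(start) with some successor in Z. Z1 = {Ack, Err}; fixed.
Sat(E[start U EX start]) = {Ack, Err}

{Ack, Err}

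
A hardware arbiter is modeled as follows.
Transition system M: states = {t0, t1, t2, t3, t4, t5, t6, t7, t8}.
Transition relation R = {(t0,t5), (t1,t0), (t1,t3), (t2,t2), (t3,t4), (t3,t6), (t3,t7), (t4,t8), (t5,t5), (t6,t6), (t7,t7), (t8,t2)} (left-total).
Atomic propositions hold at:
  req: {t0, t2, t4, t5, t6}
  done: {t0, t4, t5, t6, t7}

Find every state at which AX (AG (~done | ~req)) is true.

{t2, t4, t7, t8}

Sat(~done) = {t1, t2, t3, t8}
Sat(~req) = {t1, t3, t7, t8}
Sat(~done | ~req) = {t1, t2, t3, t7, t8}
AG (~done | ~req): greatest fixpoint, start Z0 = {t1, t2, t3, t7, t8}, keep only states in Sat with every successor in Z. Z1 = {t2, t7, t8}; fixed.
Sat(AG (~done | ~req)) = {t2, t7, t8}
Sat(AX (AG (~done | ~req))) = {s : every successor in {t2, t7, t8}} = {t2, t4, t7, t8}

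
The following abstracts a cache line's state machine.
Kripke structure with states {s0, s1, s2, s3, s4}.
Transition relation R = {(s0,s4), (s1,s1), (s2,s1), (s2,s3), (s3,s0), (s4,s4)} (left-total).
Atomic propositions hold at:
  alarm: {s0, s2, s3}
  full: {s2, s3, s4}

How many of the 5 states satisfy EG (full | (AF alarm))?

4

AF alarm: least fixpoint, start Z0 = {s0, s2, s3}, add states with every successor in Z. Already a fixed point.
Sat(AF alarm) = {s0, s2, s3}
Sat(full | (AF alarm)) = {s0, s2, s3, s4}
EG (full | (AF alarm)): greatest fixpoint, start Z0 = {s0, s2, s3, s4}, keep only states in Sat with some successor in Z. Already a fixed point.
Sat(EG (full | (AF alarm))) = {s0, s2, s3, s4}
|Sat(EG (full | (AF alarm)))| = |{s0, s2, s3, s4}| = 4.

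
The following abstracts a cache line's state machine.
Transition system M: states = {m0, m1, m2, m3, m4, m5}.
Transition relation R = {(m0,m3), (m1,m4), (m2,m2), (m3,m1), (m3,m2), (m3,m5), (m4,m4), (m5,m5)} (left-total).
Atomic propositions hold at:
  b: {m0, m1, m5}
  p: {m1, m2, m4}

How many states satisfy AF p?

3

AF p: least fixpoint, start Z0 = {m1, m2, m4}, add states with every successor in Z. Already a fixed point.
Sat(AF p) = {m1, m2, m4}
|Sat(AF p)| = |{m1, m2, m4}| = 3.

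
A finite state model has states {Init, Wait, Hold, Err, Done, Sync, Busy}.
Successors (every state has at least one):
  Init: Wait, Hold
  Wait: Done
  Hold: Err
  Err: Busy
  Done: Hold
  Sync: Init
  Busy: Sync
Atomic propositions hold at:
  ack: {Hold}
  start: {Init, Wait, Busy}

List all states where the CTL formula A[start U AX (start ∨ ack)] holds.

{Init, Wait, Err, Done, Sync, Busy}

Sat(start ∨ ack) = {Init, Wait, Hold, Busy}
Sat(AX (start ∨ ack)) = {s : every successor in {Init, Wait, Hold, Busy}} = {Init, Err, Done, Sync}
A[start U AX (start ∨ ack)]: least fixpoint, start Z0 = Sat(AX (start ∨ ack)) = {Init, Err, Done, Sync}, add states in Sat(start) with every successor in Z. Z1 = {Init, Wait, Err, Done, Sync, Busy}; fixed.
Sat(A[start U AX (start ∨ ack)]) = {Init, Wait, Err, Done, Sync, Busy}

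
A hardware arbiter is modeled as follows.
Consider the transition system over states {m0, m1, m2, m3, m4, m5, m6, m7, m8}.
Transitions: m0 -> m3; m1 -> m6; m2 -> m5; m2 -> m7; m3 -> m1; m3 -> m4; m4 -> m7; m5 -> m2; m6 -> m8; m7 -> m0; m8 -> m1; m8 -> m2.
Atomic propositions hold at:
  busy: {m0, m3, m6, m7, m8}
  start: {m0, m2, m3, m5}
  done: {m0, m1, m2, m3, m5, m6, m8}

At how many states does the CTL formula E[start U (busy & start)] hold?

Sat(busy & start) = {m0, m3}
E[start U (busy & start)]: least fixpoint, start Z0 = Sat((busy & start)) = {m0, m3}, add states in Sat(start) with some successor in Z. Already a fixed point.
Sat(E[start U (busy & start)]) = {m0, m3}
|Sat(E[start U (busy & start)])| = |{m0, m3}| = 2.

2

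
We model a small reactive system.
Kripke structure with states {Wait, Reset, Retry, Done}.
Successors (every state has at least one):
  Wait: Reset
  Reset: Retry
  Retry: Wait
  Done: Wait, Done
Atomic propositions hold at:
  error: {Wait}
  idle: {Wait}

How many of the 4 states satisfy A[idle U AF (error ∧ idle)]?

Sat(error ∧ idle) = {Wait}
AF (error ∧ idle): least fixpoint, start Z0 = {Wait}, add states with every successor in Z. Z1 = {Wait, Retry}; Z2 = {Wait, Reset, Retry}; fixed.
Sat(AF (error ∧ idle)) = {Wait, Reset, Retry}
A[idle U AF (error ∧ idle)]: least fixpoint, start Z0 = Sat(AF (error ∧ idle)) = {Wait, Reset, Retry}, add states in Sat(idle) with every successor in Z. Already a fixed point.
Sat(A[idle U AF (error ∧ idle)]) = {Wait, Reset, Retry}
|Sat(A[idle U AF (error ∧ idle)])| = |{Wait, Reset, Retry}| = 3.

3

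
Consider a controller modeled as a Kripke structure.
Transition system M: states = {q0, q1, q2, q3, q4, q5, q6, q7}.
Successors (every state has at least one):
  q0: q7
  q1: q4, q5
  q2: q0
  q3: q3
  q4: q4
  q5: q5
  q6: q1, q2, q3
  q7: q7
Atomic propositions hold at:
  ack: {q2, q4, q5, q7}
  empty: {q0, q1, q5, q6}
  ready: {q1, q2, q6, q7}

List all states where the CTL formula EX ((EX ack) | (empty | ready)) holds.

Sat(EX ack) = {s : some successor in {q2, q4, q5, q7}} = {q0, q1, q4, q5, q6, q7}
Sat(empty | ready) = {q0, q1, q2, q5, q6, q7}
Sat((EX ack) | (empty | ready)) = {q0, q1, q2, q4, q5, q6, q7}
Sat(EX ((EX ack) | (empty | ready))) = {s : some successor in {q0, q1, q2, q4, q5, q6, q7}} = {q0, q1, q2, q4, q5, q6, q7}

{q0, q1, q2, q4, q5, q6, q7}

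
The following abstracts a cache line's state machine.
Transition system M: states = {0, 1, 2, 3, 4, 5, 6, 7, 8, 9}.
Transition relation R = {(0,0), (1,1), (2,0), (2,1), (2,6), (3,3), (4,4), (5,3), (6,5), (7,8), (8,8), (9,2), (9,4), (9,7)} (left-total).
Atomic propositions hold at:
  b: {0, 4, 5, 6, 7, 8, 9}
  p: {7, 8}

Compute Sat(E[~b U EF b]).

{0, 2, 4, 5, 6, 7, 8, 9}

Sat(~b) = {1, 2, 3}
EF b: least fixpoint, start Z0 = {0, 4, 5, 6, 7, 8, 9}, add states with some successor in Z. Z1 = {0, 2, 4, 5, 6, 7, 8, 9}; fixed.
Sat(EF b) = {0, 2, 4, 5, 6, 7, 8, 9}
E[~b U EF b]: least fixpoint, start Z0 = Sat(EF b) = {0, 2, 4, 5, 6, 7, 8, 9}, add states in Sat(~b) with some successor in Z. Already a fixed point.
Sat(E[~b U EF b]) = {0, 2, 4, 5, 6, 7, 8, 9}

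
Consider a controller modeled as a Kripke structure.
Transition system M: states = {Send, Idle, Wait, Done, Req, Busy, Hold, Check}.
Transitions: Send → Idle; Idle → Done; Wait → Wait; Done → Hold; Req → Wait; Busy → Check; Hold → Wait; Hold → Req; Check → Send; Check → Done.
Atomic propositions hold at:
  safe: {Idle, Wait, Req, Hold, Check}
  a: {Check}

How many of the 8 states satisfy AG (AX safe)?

4

Sat(AX safe) = {s : every successor in {Idle, Wait, Req, Hold, Check}} = {Send, Wait, Done, Req, Busy, Hold}
AG (AX safe): greatest fixpoint, start Z0 = {Send, Wait, Done, Req, Busy, Hold}, keep only states in Sat with every successor in Z. Z1 = {Wait, Done, Req, Hold}; fixed.
Sat(AG (AX safe)) = {Wait, Done, Req, Hold}
|Sat(AG (AX safe))| = |{Wait, Done, Req, Hold}| = 4.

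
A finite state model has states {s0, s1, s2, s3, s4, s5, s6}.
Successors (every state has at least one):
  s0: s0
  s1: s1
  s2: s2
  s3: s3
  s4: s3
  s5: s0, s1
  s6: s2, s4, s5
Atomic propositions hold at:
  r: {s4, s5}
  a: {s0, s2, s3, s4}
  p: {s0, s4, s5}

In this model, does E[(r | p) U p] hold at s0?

Sat(r | p) = {s0, s4, s5}
E[(r | p) U p]: least fixpoint, start Z0 = Sat(p) = {s0, s4, s5}, add states in Sat(r | p) with some successor in Z. Already a fixed point.
Sat(E[(r | p) U p]) = {s0, s4, s5}
s0 ∈ Sat(E[(r | p) U p]) = {s0, s4, s5}, so the formula holds at s0.

Yes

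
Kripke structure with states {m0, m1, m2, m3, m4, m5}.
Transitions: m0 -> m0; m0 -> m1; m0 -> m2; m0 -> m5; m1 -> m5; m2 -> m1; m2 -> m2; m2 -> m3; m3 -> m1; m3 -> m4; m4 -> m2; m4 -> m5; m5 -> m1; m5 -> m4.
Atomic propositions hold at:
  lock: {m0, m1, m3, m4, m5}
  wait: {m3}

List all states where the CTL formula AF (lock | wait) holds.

Sat(lock | wait) = {m0, m1, m3, m4, m5}
AF (lock | wait): least fixpoint, start Z0 = {m0, m1, m3, m4, m5}, add states with every successor in Z. Already a fixed point.
Sat(AF (lock | wait)) = {m0, m1, m3, m4, m5}

{m0, m1, m3, m4, m5}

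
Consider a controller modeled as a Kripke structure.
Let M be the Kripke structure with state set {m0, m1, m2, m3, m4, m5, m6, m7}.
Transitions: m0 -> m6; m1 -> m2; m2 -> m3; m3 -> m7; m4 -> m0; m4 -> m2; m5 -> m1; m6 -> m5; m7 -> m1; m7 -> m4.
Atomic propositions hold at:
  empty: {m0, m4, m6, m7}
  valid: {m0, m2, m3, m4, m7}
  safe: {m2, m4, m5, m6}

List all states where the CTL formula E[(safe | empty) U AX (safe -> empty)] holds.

Sat(safe | empty) = {m0, m2, m4, m5, m6, m7}
Sat(safe -> empty) = {m0, m1, m3, m4, m6, m7}
Sat(AX (safe -> empty)) = {s : every successor in {m0, m1, m3, m4, m6, m7}} = {m0, m2, m3, m5, m7}
E[(safe | empty) U AX (safe -> empty)]: least fixpoint, start Z0 = Sat(AX (safe -> empty)) = {m0, m2, m3, m5, m7}, add states in Sat(safe | empty) with some successor in Z. Z1 = {m0, m2, m3, m4, m5, m6, m7}; fixed.
Sat(E[(safe | empty) U AX (safe -> empty)]) = {m0, m2, m3, m4, m5, m6, m7}

{m0, m2, m3, m4, m5, m6, m7}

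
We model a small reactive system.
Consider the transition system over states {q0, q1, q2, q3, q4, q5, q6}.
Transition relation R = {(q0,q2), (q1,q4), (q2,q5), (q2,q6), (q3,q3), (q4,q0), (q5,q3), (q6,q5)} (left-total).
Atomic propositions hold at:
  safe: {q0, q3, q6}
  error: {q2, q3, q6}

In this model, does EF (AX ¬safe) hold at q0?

Sat(¬safe) = {q1, q2, q4, q5}
Sat(AX ¬safe) = {s : every successor in {q1, q2, q4, q5}} = {q0, q1, q6}
EF (AX ¬safe): least fixpoint, start Z0 = {q0, q1, q6}, add states with some successor in Z. Z1 = {q0, q1, q2, q4, q6}; fixed.
Sat(EF (AX ¬safe)) = {q0, q1, q2, q4, q6}
q0 ∈ Sat(EF (AX ¬safe)) = {q0, q1, q2, q4, q6}, so the formula holds at q0.

Yes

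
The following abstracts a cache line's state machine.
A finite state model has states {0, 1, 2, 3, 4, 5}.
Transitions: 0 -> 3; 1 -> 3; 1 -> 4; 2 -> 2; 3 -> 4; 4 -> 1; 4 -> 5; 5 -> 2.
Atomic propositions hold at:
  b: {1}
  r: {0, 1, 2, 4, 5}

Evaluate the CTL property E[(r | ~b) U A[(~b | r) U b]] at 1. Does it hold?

Yes

Sat(~b) = {0, 2, 3, 4, 5}
Sat(r | ~b) = {0, 1, 2, 3, 4, 5}
Sat(~b | r) = {0, 1, 2, 3, 4, 5}
A[(~b | r) U b]: least fixpoint, start Z0 = Sat(b) = {1}, add states in Sat(~b | r) with every successor in Z. Already a fixed point.
Sat(A[(~b | r) U b]) = {1}
E[(r | ~b) U A[(~b | r) U b]]: least fixpoint, start Z0 = Sat(A[(~b | r) U b]) = {1}, add states in Sat(r | ~b) with some successor in Z. Z1 = {1, 4}; Z2 = {1, 3, 4}; Z3 = {0, 1, 3, 4}; fixed.
Sat(E[(r | ~b) U A[(~b | r) U b]]) = {0, 1, 3, 4}
1 ∈ Sat(E[(r | ~b) U A[(~b | r) U b]]) = {0, 1, 3, 4}, so the formula holds at 1.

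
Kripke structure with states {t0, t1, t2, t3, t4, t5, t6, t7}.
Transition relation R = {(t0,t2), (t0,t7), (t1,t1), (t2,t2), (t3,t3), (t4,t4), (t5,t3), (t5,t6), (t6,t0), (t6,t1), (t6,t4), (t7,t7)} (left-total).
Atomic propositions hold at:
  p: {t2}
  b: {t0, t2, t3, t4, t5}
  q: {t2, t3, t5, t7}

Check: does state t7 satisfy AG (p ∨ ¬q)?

Sat(¬q) = {t0, t1, t4, t6}
Sat(p ∨ ¬q) = {t0, t1, t2, t4, t6}
AG (p ∨ ¬q): greatest fixpoint, start Z0 = {t0, t1, t2, t4, t6}, keep only states in Sat with every successor in Z. Z1 = {t1, t2, t4, t6}; Z2 = {t1, t2, t4}; fixed.
Sat(AG (p ∨ ¬q)) = {t1, t2, t4}
t7 ∉ Sat(AG (p ∨ ¬q)) = {t1, t2, t4}, so the formula does not hold at t7.

No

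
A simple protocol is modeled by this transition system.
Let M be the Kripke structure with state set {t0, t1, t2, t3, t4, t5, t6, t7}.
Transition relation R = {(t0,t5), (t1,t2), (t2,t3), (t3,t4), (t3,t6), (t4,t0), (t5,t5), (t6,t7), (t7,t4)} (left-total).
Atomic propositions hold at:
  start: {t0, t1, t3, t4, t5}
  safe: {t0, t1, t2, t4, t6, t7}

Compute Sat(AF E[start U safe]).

{t0, t1, t2, t3, t4, t6, t7}

E[start U safe]: least fixpoint, start Z0 = Sat(safe) = {t0, t1, t2, t4, t6, t7}, add states in Sat(start) with some successor in Z. Z1 = {t0, t1, t2, t3, t4, t6, t7}; fixed.
Sat(E[start U safe]) = {t0, t1, t2, t3, t4, t6, t7}
AF E[start U safe]: least fixpoint, start Z0 = {t0, t1, t2, t3, t4, t6, t7}, add states with every successor in Z. Already a fixed point.
Sat(AF E[start U safe]) = {t0, t1, t2, t3, t4, t6, t7}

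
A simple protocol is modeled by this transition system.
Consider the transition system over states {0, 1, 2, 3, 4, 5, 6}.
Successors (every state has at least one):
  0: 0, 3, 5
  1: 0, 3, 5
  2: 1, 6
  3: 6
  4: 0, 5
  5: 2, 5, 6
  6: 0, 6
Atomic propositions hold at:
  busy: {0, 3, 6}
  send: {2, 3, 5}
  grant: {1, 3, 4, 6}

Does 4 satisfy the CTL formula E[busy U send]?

E[busy U send]: least fixpoint, start Z0 = Sat(send) = {2, 3, 5}, add states in Sat(busy) with some successor in Z. Z1 = {0, 2, 3, 5}; Z2 = {0, 2, 3, 5, 6}; fixed.
Sat(E[busy U send]) = {0, 2, 3, 5, 6}
4 ∉ Sat(E[busy U send]) = {0, 2, 3, 5, 6}, so the formula does not hold at 4.

No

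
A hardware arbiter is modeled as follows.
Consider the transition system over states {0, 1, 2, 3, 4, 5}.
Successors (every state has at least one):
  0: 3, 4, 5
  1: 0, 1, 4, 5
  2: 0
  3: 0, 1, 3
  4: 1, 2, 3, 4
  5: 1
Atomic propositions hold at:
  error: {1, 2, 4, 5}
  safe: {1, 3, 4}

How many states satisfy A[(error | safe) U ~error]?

3

Sat(error | safe) = {1, 2, 3, 4, 5}
Sat(~error) = {0, 3}
A[(error | safe) U ~error]: least fixpoint, start Z0 = Sat(~error) = {0, 3}, add states in Sat(error | safe) with every successor in Z. Z1 = {0, 2, 3}; fixed.
Sat(A[(error | safe) U ~error]) = {0, 2, 3}
|Sat(A[(error | safe) U ~error])| = |{0, 2, 3}| = 3.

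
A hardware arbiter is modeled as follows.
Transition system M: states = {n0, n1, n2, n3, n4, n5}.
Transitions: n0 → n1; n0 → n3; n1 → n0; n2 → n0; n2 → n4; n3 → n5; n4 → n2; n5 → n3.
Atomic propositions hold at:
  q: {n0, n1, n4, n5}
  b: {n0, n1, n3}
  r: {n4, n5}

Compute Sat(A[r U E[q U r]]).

E[q U r]: least fixpoint, start Z0 = Sat(r) = {n4, n5}, add states in Sat(q) with some successor in Z. Already a fixed point.
Sat(E[q U r]) = {n4, n5}
A[r U E[q U r]]: least fixpoint, start Z0 = Sat(E[q U r]) = {n4, n5}, add states in Sat(r) with every successor in Z. Already a fixed point.
Sat(A[r U E[q U r]]) = {n4, n5}

{n4, n5}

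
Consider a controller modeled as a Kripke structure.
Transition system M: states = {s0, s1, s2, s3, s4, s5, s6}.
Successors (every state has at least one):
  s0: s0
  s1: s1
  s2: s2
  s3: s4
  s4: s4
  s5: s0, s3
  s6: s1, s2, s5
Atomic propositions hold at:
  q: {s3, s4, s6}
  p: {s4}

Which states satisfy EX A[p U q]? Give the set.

A[p U q]: least fixpoint, start Z0 = Sat(q) = {s3, s4, s6}, add states in Sat(p) with every successor in Z. Already a fixed point.
Sat(A[p U q]) = {s3, s4, s6}
Sat(EX A[p U q]) = {s : some successor in {s3, s4, s6}} = {s3, s4, s5}

{s3, s4, s5}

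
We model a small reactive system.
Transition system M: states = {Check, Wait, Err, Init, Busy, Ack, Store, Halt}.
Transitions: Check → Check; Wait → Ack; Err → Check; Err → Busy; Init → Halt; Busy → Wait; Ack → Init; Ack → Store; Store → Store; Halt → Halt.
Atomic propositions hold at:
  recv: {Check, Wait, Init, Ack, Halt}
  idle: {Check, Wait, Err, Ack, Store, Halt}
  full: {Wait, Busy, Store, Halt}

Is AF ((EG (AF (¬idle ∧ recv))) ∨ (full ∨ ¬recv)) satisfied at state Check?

No

Sat(¬idle) = {Init, Busy}
Sat(¬idle ∧ recv) = {Init}
AF (¬idle ∧ recv): least fixpoint, start Z0 = {Init}, add states with every successor in Z. Already a fixed point.
Sat(AF (¬idle ∧ recv)) = {Init}
EG (AF (¬idle ∧ recv)): greatest fixpoint, start Z0 = {Init}, keep only states in Sat with some successor in Z. Z1 = ∅; fixed.
Sat(EG (AF (¬idle ∧ recv))) = ∅
Sat(¬recv) = {Err, Busy, Store}
Sat(full ∨ ¬recv) = {Wait, Err, Busy, Store, Halt}
Sat((EG (AF (¬idle ∧ recv))) ∨ (full ∨ ¬recv)) = {Wait, Err, Busy, Store, Halt}
AF ((EG (AF (¬idle ∧ recv))) ∨ (full ∨ ¬recv)): least fixpoint, start Z0 = {Wait, Err, Busy, Store, Halt}, add states with every successor in Z. Z1 = {Wait, Err, Init, Busy, Store, Halt}; Z2 = {Wait, Err, Init, Busy, Ack, Store, Halt}; fixed.
Sat(AF ((EG (AF (¬idle ∧ recv))) ∨ (full ∨ ¬recv))) = {Wait, Err, Init, Busy, Ack, Store, Halt}
Check ∉ Sat(AF ((EG (AF (¬idle ∧ recv))) ∨ (full ∨ ¬recv))) = {Wait, Err, Init, Busy, Ack, Store, Halt}, so the formula does not hold at Check.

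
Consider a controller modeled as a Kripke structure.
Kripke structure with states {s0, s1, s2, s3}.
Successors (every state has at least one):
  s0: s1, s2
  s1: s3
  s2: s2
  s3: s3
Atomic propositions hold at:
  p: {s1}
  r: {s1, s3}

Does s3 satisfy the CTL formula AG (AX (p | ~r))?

Sat(~r) = {s0, s2}
Sat(p | ~r) = {s0, s1, s2}
Sat(AX (p | ~r)) = {s : every successor in {s0, s1, s2}} = {s0, s2}
AG (AX (p | ~r)): greatest fixpoint, start Z0 = {s0, s2}, keep only states in Sat with every successor in Z. Z1 = {s2}; fixed.
Sat(AG (AX (p | ~r))) = {s2}
s3 ∉ Sat(AG (AX (p | ~r))) = {s2}, so the formula does not hold at s3.

No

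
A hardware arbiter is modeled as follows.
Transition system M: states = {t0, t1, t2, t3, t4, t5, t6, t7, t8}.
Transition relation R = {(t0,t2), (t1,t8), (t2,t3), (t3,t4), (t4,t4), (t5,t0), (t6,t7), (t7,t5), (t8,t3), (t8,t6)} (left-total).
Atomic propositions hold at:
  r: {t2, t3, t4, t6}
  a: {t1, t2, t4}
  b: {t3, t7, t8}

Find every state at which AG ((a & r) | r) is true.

Sat(a & r) = {t2, t4}
Sat((a & r) | r) = {t2, t3, t4, t6}
AG ((a & r) | r): greatest fixpoint, start Z0 = {t2, t3, t4, t6}, keep only states in Sat with every successor in Z. Z1 = {t2, t3, t4}; fixed.
Sat(AG ((a & r) | r)) = {t2, t3, t4}

{t2, t3, t4}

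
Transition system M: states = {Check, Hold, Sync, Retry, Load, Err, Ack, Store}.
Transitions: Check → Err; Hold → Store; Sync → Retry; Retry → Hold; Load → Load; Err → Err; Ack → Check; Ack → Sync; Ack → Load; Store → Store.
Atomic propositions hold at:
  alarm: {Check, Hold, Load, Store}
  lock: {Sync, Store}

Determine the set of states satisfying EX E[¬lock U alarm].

{Hold, Sync, Retry, Load, Ack, Store}

Sat(¬lock) = {Check, Hold, Retry, Load, Err, Ack}
E[¬lock U alarm]: least fixpoint, start Z0 = Sat(alarm) = {Check, Hold, Load, Store}, add states in Sat(¬lock) with some successor in Z. Z1 = {Check, Hold, Retry, Load, Ack, Store}; fixed.
Sat(E[¬lock U alarm]) = {Check, Hold, Retry, Load, Ack, Store}
Sat(EX E[¬lock U alarm]) = {s : some successor in {Check, Hold, Retry, Load, Ack, Store}} = {Hold, Sync, Retry, Load, Ack, Store}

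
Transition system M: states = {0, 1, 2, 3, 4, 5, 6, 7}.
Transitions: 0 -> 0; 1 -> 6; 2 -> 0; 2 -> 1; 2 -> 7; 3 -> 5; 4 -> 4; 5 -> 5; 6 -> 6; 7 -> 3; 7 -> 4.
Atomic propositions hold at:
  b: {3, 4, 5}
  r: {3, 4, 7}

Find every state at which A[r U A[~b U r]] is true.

Sat(~b) = {0, 1, 2, 6, 7}
A[~b U r]: least fixpoint, start Z0 = Sat(r) = {3, 4, 7}, add states in Sat(~b) with every successor in Z. Already a fixed point.
Sat(A[~b U r]) = {3, 4, 7}
A[r U A[~b U r]]: least fixpoint, start Z0 = Sat(A[~b U r]) = {3, 4, 7}, add states in Sat(r) with every successor in Z. Already a fixed point.
Sat(A[r U A[~b U r]]) = {3, 4, 7}

{3, 4, 7}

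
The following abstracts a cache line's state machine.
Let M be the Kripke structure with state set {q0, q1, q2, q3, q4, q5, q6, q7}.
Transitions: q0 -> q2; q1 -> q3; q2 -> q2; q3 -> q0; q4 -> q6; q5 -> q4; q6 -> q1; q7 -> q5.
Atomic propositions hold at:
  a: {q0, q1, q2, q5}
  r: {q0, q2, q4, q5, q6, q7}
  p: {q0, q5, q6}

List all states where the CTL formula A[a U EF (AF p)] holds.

{q0, q1, q3, q4, q5, q6, q7}

AF p: least fixpoint, start Z0 = {q0, q5, q6}, add states with every successor in Z. Z1 = {q0, q3, q4, q5, q6, q7}; Z2 = {q0, q1, q3, q4, q5, q6, q7}; fixed.
Sat(AF p) = {q0, q1, q3, q4, q5, q6, q7}
EF (AF p): least fixpoint, start Z0 = {q0, q1, q3, q4, q5, q6, q7}, add states with some successor in Z. Already a fixed point.
Sat(EF (AF p)) = {q0, q1, q3, q4, q5, q6, q7}
A[a U EF (AF p)]: least fixpoint, start Z0 = Sat(EF (AF p)) = {q0, q1, q3, q4, q5, q6, q7}, add states in Sat(a) with every successor in Z. Already a fixed point.
Sat(A[a U EF (AF p)]) = {q0, q1, q3, q4, q5, q6, q7}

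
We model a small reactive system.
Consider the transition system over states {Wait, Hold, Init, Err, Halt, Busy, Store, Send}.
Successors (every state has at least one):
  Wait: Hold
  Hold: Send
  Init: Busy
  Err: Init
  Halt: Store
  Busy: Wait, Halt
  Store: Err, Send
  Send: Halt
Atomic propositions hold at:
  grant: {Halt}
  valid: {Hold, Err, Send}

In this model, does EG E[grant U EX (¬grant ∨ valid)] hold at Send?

No

Sat(¬grant) = {Wait, Hold, Init, Err, Busy, Store, Send}
Sat(¬grant ∨ valid) = {Wait, Hold, Init, Err, Busy, Store, Send}
Sat(EX (¬grant ∨ valid)) = {s : some successor in {Wait, Hold, Init, Err, Busy, Store, Send}} = {Wait, Hold, Init, Err, Halt, Busy, Store}
E[grant U EX (¬grant ∨ valid)]: least fixpoint, start Z0 = Sat(EX (¬grant ∨ valid)) = {Wait, Hold, Init, Err, Halt, Busy, Store}, add states in Sat(grant) with some successor in Z. Already a fixed point.
Sat(E[grant U EX (¬grant ∨ valid)]) = {Wait, Hold, Init, Err, Halt, Busy, Store}
EG E[grant U EX (¬grant ∨ valid)]: greatest fixpoint, start Z0 = {Wait, Hold, Init, Err, Halt, Busy, Store}, keep only states in Sat with some successor in Z. Z1 = {Wait, Init, Err, Halt, Busy, Store}; Z2 = {Init, Err, Halt, Busy, Store}; fixed.
Sat(EG E[grant U EX (¬grant ∨ valid)]) = {Init, Err, Halt, Busy, Store}
Send ∉ Sat(EG E[grant U EX (¬grant ∨ valid)]) = {Init, Err, Halt, Busy, Store}, so the formula does not hold at Send.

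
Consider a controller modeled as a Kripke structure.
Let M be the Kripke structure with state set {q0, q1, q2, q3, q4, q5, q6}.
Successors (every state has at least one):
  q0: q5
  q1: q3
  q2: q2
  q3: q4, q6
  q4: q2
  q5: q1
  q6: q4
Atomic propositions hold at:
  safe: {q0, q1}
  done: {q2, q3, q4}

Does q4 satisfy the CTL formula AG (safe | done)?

Yes

Sat(safe | done) = {q0, q1, q2, q3, q4}
AG (safe | done): greatest fixpoint, start Z0 = {q0, q1, q2, q3, q4}, keep only states in Sat with every successor in Z. Z1 = {q1, q2, q4}; Z2 = {q2, q4}; fixed.
Sat(AG (safe | done)) = {q2, q4}
q4 ∈ Sat(AG (safe | done)) = {q2, q4}, so the formula holds at q4.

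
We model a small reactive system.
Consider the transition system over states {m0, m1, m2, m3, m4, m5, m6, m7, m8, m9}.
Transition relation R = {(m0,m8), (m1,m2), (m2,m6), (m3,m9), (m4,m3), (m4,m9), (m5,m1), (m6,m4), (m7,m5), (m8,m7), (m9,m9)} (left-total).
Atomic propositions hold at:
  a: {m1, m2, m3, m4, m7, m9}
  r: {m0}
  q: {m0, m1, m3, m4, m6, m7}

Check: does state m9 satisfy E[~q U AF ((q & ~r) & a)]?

No

Sat(~q) = {m2, m5, m8, m9}
Sat(~r) = {m1, m2, m3, m4, m5, m6, m7, m8, m9}
Sat(q & ~r) = {m1, m3, m4, m6, m7}
Sat((q & ~r) & a) = {m1, m3, m4, m7}
AF ((q & ~r) & a): least fixpoint, start Z0 = {m1, m3, m4, m7}, add states with every successor in Z. Z1 = {m1, m3, m4, m5, m6, m7, m8}; Z2 = {m0, m1, m2, m3, m4, m5, m6, m7, m8}; fixed.
Sat(AF ((q & ~r) & a)) = {m0, m1, m2, m3, m4, m5, m6, m7, m8}
E[~q U AF ((q & ~r) & a)]: least fixpoint, start Z0 = Sat(AF ((q & ~r) & a)) = {m0, m1, m2, m3, m4, m5, m6, m7, m8}, add states in Sat(~q) with some successor in Z. Already a fixed point.
Sat(E[~q U AF ((q & ~r) & a)]) = {m0, m1, m2, m3, m4, m5, m6, m7, m8}
m9 ∉ Sat(E[~q U AF ((q & ~r) & a)]) = {m0, m1, m2, m3, m4, m5, m6, m7, m8}, so the formula does not hold at m9.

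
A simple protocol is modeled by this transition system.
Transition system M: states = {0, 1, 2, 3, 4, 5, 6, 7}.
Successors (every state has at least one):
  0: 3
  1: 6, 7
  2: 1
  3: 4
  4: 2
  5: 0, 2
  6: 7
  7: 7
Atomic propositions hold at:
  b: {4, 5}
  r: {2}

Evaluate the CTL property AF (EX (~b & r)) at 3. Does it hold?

Sat(~b) = {0, 1, 2, 3, 6, 7}
Sat(~b & r) = {2}
Sat(EX (~b & r)) = {s : some successor in {2}} = {4, 5}
AF (EX (~b & r)): least fixpoint, start Z0 = {4, 5}, add states with every successor in Z. Z1 = {3, 4, 5}; Z2 = {0, 3, 4, 5}; fixed.
Sat(AF (EX (~b & r))) = {0, 3, 4, 5}
3 ∈ Sat(AF (EX (~b & r))) = {0, 3, 4, 5}, so the formula holds at 3.

Yes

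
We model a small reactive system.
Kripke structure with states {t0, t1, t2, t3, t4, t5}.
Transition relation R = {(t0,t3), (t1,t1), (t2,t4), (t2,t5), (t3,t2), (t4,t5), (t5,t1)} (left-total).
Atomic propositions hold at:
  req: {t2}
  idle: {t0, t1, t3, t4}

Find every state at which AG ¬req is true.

{t1, t4, t5}

Sat(¬req) = {t0, t1, t3, t4, t5}
AG ¬req: greatest fixpoint, start Z0 = {t0, t1, t3, t4, t5}, keep only states in Sat with every successor in Z. Z1 = {t0, t1, t4, t5}; Z2 = {t1, t4, t5}; fixed.
Sat(AG ¬req) = {t1, t4, t5}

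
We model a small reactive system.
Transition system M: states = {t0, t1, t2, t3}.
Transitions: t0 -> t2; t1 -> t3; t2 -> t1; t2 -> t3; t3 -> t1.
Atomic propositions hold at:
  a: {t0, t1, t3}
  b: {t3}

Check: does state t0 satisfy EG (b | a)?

Sat(b | a) = {t0, t1, t3}
EG (b | a): greatest fixpoint, start Z0 = {t0, t1, t3}, keep only states in Sat with some successor in Z. Z1 = {t1, t3}; fixed.
Sat(EG (b | a)) = {t1, t3}
t0 ∉ Sat(EG (b | a)) = {t1, t3}, so the formula does not hold at t0.

No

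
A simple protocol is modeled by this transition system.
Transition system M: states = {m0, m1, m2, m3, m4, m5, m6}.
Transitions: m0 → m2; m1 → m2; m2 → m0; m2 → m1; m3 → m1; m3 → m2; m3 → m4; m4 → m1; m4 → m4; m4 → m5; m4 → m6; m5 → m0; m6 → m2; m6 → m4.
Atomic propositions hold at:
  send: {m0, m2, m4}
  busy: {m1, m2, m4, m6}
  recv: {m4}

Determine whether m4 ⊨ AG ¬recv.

No

Sat(¬recv) = {m0, m1, m2, m3, m5, m6}
AG ¬recv: greatest fixpoint, start Z0 = {m0, m1, m2, m3, m5, m6}, keep only states in Sat with every successor in Z. Z1 = {m0, m1, m2, m5}; fixed.
Sat(AG ¬recv) = {m0, m1, m2, m5}
m4 ∉ Sat(AG ¬recv) = {m0, m1, m2, m5}, so the formula does not hold at m4.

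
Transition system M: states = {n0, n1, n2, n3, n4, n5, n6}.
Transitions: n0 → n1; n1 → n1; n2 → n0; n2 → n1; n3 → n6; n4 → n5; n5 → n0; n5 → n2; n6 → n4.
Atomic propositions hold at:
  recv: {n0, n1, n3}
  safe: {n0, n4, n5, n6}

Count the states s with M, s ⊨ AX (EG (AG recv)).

AG recv: greatest fixpoint, start Z0 = {n0, n1, n3}, keep only states in Sat with every successor in Z. Z1 = {n0, n1}; fixed.
Sat(AG recv) = {n0, n1}
EG (AG recv): greatest fixpoint, start Z0 = {n0, n1}, keep only states in Sat with some successor in Z. Already a fixed point.
Sat(EG (AG recv)) = {n0, n1}
Sat(AX (EG (AG recv))) = {s : every successor in {n0, n1}} = {n0, n1, n2}
|Sat(AX (EG (AG recv)))| = |{n0, n1, n2}| = 3.

3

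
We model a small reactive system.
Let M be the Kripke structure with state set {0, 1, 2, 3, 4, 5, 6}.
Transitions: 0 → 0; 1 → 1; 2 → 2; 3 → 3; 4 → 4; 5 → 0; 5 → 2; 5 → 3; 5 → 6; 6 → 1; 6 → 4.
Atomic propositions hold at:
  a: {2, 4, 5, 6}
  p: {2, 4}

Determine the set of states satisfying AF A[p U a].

{2, 4, 5, 6}

A[p U a]: least fixpoint, start Z0 = Sat(a) = {2, 4, 5, 6}, add states in Sat(p) with every successor in Z. Already a fixed point.
Sat(A[p U a]) = {2, 4, 5, 6}
AF A[p U a]: least fixpoint, start Z0 = {2, 4, 5, 6}, add states with every successor in Z. Already a fixed point.
Sat(AF A[p U a]) = {2, 4, 5, 6}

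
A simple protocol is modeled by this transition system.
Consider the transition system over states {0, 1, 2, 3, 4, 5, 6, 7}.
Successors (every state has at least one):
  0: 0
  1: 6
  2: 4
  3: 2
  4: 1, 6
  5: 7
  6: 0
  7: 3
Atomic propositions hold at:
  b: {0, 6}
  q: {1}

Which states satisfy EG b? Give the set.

EG b: greatest fixpoint, start Z0 = {0, 6}, keep only states in Sat with some successor in Z. Already a fixed point.
Sat(EG b) = {0, 6}

{0, 6}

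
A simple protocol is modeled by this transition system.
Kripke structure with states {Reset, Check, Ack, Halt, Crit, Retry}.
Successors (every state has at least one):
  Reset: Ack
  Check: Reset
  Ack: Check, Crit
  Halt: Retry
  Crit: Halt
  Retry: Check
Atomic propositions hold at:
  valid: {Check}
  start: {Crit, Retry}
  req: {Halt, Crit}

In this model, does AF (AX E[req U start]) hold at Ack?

E[req U start]: least fixpoint, start Z0 = Sat(start) = {Crit, Retry}, add states in Sat(req) with some successor in Z. Z1 = {Halt, Crit, Retry}; fixed.
Sat(E[req U start]) = {Halt, Crit, Retry}
Sat(AX E[req U start]) = {s : every successor in {Halt, Crit, Retry}} = {Halt, Crit}
AF (AX E[req U start]): least fixpoint, start Z0 = {Halt, Crit}, add states with every successor in Z. Already a fixed point.
Sat(AF (AX E[req U start])) = {Halt, Crit}
Ack ∉ Sat(AF (AX E[req U start])) = {Halt, Crit}, so the formula does not hold at Ack.

No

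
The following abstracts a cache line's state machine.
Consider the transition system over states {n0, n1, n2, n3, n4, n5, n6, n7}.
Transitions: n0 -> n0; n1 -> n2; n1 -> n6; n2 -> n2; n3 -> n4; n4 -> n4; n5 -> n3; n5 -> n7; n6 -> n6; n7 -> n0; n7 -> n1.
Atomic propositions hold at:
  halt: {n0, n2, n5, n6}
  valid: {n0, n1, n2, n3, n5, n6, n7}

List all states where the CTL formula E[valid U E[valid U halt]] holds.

{n0, n1, n2, n5, n6, n7}

E[valid U halt]: least fixpoint, start Z0 = Sat(halt) = {n0, n2, n5, n6}, add states in Sat(valid) with some successor in Z. Z1 = {n0, n1, n2, n5, n6, n7}; fixed.
Sat(E[valid U halt]) = {n0, n1, n2, n5, n6, n7}
E[valid U E[valid U halt]]: least fixpoint, start Z0 = Sat(E[valid U halt]) = {n0, n1, n2, n5, n6, n7}, add states in Sat(valid) with some successor in Z. Already a fixed point.
Sat(E[valid U E[valid U halt]]) = {n0, n1, n2, n5, n6, n7}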